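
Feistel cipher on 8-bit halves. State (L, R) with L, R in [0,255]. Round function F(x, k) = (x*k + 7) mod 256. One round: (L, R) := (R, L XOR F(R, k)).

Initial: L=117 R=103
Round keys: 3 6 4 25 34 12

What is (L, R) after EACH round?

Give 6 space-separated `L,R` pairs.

Round 1 (k=3): L=103 R=73
Round 2 (k=6): L=73 R=218
Round 3 (k=4): L=218 R=38
Round 4 (k=25): L=38 R=103
Round 5 (k=34): L=103 R=147
Round 6 (k=12): L=147 R=140

Answer: 103,73 73,218 218,38 38,103 103,147 147,140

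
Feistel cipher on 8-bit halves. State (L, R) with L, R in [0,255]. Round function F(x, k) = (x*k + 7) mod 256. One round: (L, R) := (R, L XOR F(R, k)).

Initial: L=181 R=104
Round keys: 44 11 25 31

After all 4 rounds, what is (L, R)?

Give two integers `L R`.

Round 1 (k=44): L=104 R=82
Round 2 (k=11): L=82 R=229
Round 3 (k=25): L=229 R=54
Round 4 (k=31): L=54 R=116

Answer: 54 116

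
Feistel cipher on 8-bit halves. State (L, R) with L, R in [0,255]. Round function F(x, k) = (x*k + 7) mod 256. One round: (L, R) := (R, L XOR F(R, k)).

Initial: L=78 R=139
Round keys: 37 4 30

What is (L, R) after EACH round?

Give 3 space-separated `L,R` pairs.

Answer: 139,80 80,204 204,191

Derivation:
Round 1 (k=37): L=139 R=80
Round 2 (k=4): L=80 R=204
Round 3 (k=30): L=204 R=191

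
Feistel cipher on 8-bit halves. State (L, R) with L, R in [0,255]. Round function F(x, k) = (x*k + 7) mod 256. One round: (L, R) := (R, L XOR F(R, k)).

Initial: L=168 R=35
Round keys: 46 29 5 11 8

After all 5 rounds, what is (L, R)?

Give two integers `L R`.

Answer: 239 36

Derivation:
Round 1 (k=46): L=35 R=249
Round 2 (k=29): L=249 R=31
Round 3 (k=5): L=31 R=91
Round 4 (k=11): L=91 R=239
Round 5 (k=8): L=239 R=36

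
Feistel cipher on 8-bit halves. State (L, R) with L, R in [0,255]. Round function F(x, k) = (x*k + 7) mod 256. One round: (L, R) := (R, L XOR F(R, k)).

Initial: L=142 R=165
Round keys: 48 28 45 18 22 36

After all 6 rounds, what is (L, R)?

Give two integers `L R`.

Answer: 225 146

Derivation:
Round 1 (k=48): L=165 R=121
Round 2 (k=28): L=121 R=230
Round 3 (k=45): L=230 R=12
Round 4 (k=18): L=12 R=57
Round 5 (k=22): L=57 R=225
Round 6 (k=36): L=225 R=146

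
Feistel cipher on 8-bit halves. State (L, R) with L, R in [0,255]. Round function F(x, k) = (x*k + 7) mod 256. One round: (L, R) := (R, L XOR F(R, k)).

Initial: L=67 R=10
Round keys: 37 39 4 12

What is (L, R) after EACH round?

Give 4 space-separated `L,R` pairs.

Answer: 10,58 58,215 215,89 89,228

Derivation:
Round 1 (k=37): L=10 R=58
Round 2 (k=39): L=58 R=215
Round 3 (k=4): L=215 R=89
Round 4 (k=12): L=89 R=228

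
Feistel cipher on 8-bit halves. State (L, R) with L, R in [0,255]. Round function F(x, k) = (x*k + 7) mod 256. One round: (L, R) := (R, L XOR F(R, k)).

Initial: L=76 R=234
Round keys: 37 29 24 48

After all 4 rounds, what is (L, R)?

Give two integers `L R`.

Answer: 162 101

Derivation:
Round 1 (k=37): L=234 R=149
Round 2 (k=29): L=149 R=2
Round 3 (k=24): L=2 R=162
Round 4 (k=48): L=162 R=101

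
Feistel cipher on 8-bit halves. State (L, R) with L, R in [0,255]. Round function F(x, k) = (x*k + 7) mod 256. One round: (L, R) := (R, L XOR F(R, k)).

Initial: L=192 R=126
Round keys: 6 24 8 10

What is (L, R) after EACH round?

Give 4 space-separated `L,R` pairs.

Round 1 (k=6): L=126 R=59
Round 2 (k=24): L=59 R=241
Round 3 (k=8): L=241 R=180
Round 4 (k=10): L=180 R=254

Answer: 126,59 59,241 241,180 180,254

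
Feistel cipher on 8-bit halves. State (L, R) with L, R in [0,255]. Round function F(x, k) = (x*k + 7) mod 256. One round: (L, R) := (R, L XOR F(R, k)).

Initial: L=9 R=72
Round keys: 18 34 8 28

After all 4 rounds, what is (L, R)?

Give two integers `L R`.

Round 1 (k=18): L=72 R=30
Round 2 (k=34): L=30 R=75
Round 3 (k=8): L=75 R=65
Round 4 (k=28): L=65 R=104

Answer: 65 104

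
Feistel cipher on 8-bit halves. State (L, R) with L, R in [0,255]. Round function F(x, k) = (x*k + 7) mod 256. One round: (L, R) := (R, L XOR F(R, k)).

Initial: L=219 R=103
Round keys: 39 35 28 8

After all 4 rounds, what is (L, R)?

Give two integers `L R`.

Round 1 (k=39): L=103 R=99
Round 2 (k=35): L=99 R=247
Round 3 (k=28): L=247 R=104
Round 4 (k=8): L=104 R=176

Answer: 104 176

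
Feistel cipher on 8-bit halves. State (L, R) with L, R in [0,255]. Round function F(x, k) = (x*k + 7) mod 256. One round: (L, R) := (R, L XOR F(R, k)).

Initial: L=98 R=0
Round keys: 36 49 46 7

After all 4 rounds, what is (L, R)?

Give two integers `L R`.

Round 1 (k=36): L=0 R=101
Round 2 (k=49): L=101 R=92
Round 3 (k=46): L=92 R=234
Round 4 (k=7): L=234 R=49

Answer: 234 49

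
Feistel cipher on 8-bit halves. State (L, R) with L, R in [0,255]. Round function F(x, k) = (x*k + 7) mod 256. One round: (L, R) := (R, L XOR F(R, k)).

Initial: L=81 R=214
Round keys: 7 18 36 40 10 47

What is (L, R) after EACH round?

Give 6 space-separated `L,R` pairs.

Round 1 (k=7): L=214 R=176
Round 2 (k=18): L=176 R=177
Round 3 (k=36): L=177 R=91
Round 4 (k=40): L=91 R=142
Round 5 (k=10): L=142 R=200
Round 6 (k=47): L=200 R=49

Answer: 214,176 176,177 177,91 91,142 142,200 200,49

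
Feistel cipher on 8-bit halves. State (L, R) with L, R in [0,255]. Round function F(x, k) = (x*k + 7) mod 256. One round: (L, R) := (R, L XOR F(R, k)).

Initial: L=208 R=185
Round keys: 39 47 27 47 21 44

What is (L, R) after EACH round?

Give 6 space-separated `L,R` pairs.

Answer: 185,230 230,248 248,201 201,22 22,28 28,193

Derivation:
Round 1 (k=39): L=185 R=230
Round 2 (k=47): L=230 R=248
Round 3 (k=27): L=248 R=201
Round 4 (k=47): L=201 R=22
Round 5 (k=21): L=22 R=28
Round 6 (k=44): L=28 R=193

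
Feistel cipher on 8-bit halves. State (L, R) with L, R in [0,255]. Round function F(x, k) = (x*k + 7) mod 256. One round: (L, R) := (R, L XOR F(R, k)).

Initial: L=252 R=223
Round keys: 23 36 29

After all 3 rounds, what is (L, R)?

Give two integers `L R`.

Answer: 232 163

Derivation:
Round 1 (k=23): L=223 R=236
Round 2 (k=36): L=236 R=232
Round 3 (k=29): L=232 R=163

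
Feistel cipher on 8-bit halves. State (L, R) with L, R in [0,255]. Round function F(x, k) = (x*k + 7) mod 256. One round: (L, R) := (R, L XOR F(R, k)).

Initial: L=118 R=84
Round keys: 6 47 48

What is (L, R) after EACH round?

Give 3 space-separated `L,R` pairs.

Answer: 84,137 137,122 122,110

Derivation:
Round 1 (k=6): L=84 R=137
Round 2 (k=47): L=137 R=122
Round 3 (k=48): L=122 R=110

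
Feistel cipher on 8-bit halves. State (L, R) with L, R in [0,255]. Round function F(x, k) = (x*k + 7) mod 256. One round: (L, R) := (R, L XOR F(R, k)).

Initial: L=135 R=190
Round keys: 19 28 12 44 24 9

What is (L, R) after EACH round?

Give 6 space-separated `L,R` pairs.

Round 1 (k=19): L=190 R=166
Round 2 (k=28): L=166 R=145
Round 3 (k=12): L=145 R=117
Round 4 (k=44): L=117 R=178
Round 5 (k=24): L=178 R=194
Round 6 (k=9): L=194 R=107

Answer: 190,166 166,145 145,117 117,178 178,194 194,107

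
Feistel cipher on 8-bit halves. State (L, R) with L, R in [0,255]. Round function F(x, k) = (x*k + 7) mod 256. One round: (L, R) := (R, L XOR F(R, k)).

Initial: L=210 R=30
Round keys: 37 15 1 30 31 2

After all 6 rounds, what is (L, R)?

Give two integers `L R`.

Answer: 96 210

Derivation:
Round 1 (k=37): L=30 R=143
Round 2 (k=15): L=143 R=118
Round 3 (k=1): L=118 R=242
Round 4 (k=30): L=242 R=21
Round 5 (k=31): L=21 R=96
Round 6 (k=2): L=96 R=210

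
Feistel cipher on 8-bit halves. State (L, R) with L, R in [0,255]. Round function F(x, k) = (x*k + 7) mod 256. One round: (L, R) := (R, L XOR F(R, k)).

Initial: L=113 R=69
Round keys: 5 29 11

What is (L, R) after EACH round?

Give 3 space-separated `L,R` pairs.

Round 1 (k=5): L=69 R=17
Round 2 (k=29): L=17 R=177
Round 3 (k=11): L=177 R=179

Answer: 69,17 17,177 177,179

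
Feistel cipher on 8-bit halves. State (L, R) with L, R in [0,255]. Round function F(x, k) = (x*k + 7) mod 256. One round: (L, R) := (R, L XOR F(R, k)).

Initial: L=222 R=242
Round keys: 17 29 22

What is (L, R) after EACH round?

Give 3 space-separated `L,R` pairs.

Round 1 (k=17): L=242 R=199
Round 2 (k=29): L=199 R=96
Round 3 (k=22): L=96 R=128

Answer: 242,199 199,96 96,128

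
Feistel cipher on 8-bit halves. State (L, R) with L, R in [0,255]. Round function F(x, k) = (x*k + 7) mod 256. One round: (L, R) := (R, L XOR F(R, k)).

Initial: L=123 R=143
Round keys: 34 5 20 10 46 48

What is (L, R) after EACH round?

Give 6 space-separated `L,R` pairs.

Answer: 143,126 126,242 242,145 145,67 67,128 128,68

Derivation:
Round 1 (k=34): L=143 R=126
Round 2 (k=5): L=126 R=242
Round 3 (k=20): L=242 R=145
Round 4 (k=10): L=145 R=67
Round 5 (k=46): L=67 R=128
Round 6 (k=48): L=128 R=68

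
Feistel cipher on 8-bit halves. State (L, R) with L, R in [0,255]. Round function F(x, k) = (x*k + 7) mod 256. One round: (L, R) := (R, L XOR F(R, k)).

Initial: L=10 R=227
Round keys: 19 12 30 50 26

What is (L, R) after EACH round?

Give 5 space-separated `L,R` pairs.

Round 1 (k=19): L=227 R=234
Round 2 (k=12): L=234 R=28
Round 3 (k=30): L=28 R=165
Round 4 (k=50): L=165 R=93
Round 5 (k=26): L=93 R=220

Answer: 227,234 234,28 28,165 165,93 93,220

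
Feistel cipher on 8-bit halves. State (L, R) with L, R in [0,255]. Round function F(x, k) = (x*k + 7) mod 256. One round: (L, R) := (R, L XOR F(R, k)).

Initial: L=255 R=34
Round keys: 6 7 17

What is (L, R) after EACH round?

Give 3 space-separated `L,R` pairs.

Round 1 (k=6): L=34 R=44
Round 2 (k=7): L=44 R=25
Round 3 (k=17): L=25 R=156

Answer: 34,44 44,25 25,156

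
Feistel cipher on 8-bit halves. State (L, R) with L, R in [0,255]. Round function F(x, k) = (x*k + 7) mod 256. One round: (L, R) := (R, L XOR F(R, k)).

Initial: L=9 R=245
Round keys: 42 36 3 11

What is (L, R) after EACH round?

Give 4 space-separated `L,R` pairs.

Answer: 245,48 48,50 50,173 173,68

Derivation:
Round 1 (k=42): L=245 R=48
Round 2 (k=36): L=48 R=50
Round 3 (k=3): L=50 R=173
Round 4 (k=11): L=173 R=68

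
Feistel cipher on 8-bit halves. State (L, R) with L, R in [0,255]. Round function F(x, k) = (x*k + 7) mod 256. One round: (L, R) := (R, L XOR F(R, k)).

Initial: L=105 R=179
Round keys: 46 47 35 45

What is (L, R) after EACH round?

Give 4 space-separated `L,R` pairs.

Round 1 (k=46): L=179 R=88
Round 2 (k=47): L=88 R=156
Round 3 (k=35): L=156 R=3
Round 4 (k=45): L=3 R=18

Answer: 179,88 88,156 156,3 3,18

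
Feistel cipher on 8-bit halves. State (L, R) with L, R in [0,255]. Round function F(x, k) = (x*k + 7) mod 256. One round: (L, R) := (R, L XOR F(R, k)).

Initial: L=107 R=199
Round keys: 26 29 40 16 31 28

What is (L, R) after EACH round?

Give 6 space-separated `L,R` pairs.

Answer: 199,86 86,2 2,1 1,21 21,147 147,14

Derivation:
Round 1 (k=26): L=199 R=86
Round 2 (k=29): L=86 R=2
Round 3 (k=40): L=2 R=1
Round 4 (k=16): L=1 R=21
Round 5 (k=31): L=21 R=147
Round 6 (k=28): L=147 R=14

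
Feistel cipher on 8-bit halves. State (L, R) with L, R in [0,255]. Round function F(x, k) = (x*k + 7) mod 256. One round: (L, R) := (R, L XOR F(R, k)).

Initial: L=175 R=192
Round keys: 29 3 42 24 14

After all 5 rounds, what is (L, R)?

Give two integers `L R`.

Answer: 0 178

Derivation:
Round 1 (k=29): L=192 R=104
Round 2 (k=3): L=104 R=255
Round 3 (k=42): L=255 R=181
Round 4 (k=24): L=181 R=0
Round 5 (k=14): L=0 R=178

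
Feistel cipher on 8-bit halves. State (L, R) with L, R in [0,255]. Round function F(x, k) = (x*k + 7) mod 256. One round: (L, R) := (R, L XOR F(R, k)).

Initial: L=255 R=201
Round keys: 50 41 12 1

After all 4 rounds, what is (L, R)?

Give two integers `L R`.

Round 1 (k=50): L=201 R=182
Round 2 (k=41): L=182 R=228
Round 3 (k=12): L=228 R=1
Round 4 (k=1): L=1 R=236

Answer: 1 236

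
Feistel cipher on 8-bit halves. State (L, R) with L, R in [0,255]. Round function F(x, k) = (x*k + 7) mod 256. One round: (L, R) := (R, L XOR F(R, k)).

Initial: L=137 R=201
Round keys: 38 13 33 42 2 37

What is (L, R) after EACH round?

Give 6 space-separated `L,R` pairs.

Answer: 201,84 84,130 130,157 157,75 75,0 0,76

Derivation:
Round 1 (k=38): L=201 R=84
Round 2 (k=13): L=84 R=130
Round 3 (k=33): L=130 R=157
Round 4 (k=42): L=157 R=75
Round 5 (k=2): L=75 R=0
Round 6 (k=37): L=0 R=76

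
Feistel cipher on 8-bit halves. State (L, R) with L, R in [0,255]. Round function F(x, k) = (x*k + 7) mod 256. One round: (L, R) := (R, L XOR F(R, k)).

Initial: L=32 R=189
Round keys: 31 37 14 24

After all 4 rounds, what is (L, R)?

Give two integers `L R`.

Round 1 (k=31): L=189 R=202
Round 2 (k=37): L=202 R=132
Round 3 (k=14): L=132 R=245
Round 4 (k=24): L=245 R=123

Answer: 245 123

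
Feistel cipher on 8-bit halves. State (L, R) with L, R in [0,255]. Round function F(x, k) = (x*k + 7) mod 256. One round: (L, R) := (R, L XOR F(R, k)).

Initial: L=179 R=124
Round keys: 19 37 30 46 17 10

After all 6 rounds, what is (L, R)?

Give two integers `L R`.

Round 1 (k=19): L=124 R=136
Round 2 (k=37): L=136 R=211
Round 3 (k=30): L=211 R=73
Round 4 (k=46): L=73 R=246
Round 5 (k=17): L=246 R=20
Round 6 (k=10): L=20 R=57

Answer: 20 57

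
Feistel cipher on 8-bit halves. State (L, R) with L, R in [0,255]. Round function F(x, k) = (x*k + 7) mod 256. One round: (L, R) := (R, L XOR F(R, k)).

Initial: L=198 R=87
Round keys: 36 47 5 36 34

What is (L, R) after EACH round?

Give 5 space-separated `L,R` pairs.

Round 1 (k=36): L=87 R=133
Round 2 (k=47): L=133 R=37
Round 3 (k=5): L=37 R=69
Round 4 (k=36): L=69 R=158
Round 5 (k=34): L=158 R=70

Answer: 87,133 133,37 37,69 69,158 158,70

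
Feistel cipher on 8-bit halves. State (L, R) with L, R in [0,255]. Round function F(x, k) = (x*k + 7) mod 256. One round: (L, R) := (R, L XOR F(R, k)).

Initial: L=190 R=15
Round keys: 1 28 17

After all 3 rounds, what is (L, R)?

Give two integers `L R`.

Round 1 (k=1): L=15 R=168
Round 2 (k=28): L=168 R=104
Round 3 (k=17): L=104 R=71

Answer: 104 71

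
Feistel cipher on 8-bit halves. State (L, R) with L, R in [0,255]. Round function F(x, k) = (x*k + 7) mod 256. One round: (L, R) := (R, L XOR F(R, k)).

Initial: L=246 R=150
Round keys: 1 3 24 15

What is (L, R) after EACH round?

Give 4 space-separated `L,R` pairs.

Answer: 150,107 107,222 222,188 188,213

Derivation:
Round 1 (k=1): L=150 R=107
Round 2 (k=3): L=107 R=222
Round 3 (k=24): L=222 R=188
Round 4 (k=15): L=188 R=213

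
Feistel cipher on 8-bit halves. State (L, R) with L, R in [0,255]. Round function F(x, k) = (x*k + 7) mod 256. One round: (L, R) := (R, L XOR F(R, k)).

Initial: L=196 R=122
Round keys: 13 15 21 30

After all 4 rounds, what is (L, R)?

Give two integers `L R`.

Answer: 218 51

Derivation:
Round 1 (k=13): L=122 R=253
Round 2 (k=15): L=253 R=160
Round 3 (k=21): L=160 R=218
Round 4 (k=30): L=218 R=51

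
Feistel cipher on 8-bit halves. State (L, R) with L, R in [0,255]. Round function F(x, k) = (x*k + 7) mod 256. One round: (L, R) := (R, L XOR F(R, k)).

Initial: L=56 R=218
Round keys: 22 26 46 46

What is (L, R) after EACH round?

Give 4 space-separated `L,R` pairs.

Answer: 218,251 251,95 95,226 226,252

Derivation:
Round 1 (k=22): L=218 R=251
Round 2 (k=26): L=251 R=95
Round 3 (k=46): L=95 R=226
Round 4 (k=46): L=226 R=252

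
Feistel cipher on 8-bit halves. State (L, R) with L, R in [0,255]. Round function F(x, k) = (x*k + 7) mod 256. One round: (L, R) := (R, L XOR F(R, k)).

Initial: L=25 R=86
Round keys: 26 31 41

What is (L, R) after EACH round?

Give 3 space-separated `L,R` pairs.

Answer: 86,218 218,59 59,160

Derivation:
Round 1 (k=26): L=86 R=218
Round 2 (k=31): L=218 R=59
Round 3 (k=41): L=59 R=160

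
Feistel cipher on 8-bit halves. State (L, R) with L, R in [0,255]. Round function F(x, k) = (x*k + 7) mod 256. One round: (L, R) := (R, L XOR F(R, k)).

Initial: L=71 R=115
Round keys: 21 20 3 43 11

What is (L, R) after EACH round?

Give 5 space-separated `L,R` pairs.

Answer: 115,49 49,168 168,206 206,9 9,164

Derivation:
Round 1 (k=21): L=115 R=49
Round 2 (k=20): L=49 R=168
Round 3 (k=3): L=168 R=206
Round 4 (k=43): L=206 R=9
Round 5 (k=11): L=9 R=164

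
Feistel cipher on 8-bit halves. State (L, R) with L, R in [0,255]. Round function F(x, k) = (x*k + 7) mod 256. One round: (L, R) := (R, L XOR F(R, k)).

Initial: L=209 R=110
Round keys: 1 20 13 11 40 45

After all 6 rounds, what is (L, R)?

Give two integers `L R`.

Round 1 (k=1): L=110 R=164
Round 2 (k=20): L=164 R=185
Round 3 (k=13): L=185 R=200
Round 4 (k=11): L=200 R=38
Round 5 (k=40): L=38 R=63
Round 6 (k=45): L=63 R=60

Answer: 63 60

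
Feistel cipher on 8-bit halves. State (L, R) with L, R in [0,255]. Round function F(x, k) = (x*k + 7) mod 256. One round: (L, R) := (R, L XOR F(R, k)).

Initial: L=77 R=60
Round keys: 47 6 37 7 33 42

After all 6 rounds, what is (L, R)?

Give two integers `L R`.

Round 1 (k=47): L=60 R=70
Round 2 (k=6): L=70 R=151
Round 3 (k=37): L=151 R=156
Round 4 (k=7): L=156 R=220
Round 5 (k=33): L=220 R=255
Round 6 (k=42): L=255 R=1

Answer: 255 1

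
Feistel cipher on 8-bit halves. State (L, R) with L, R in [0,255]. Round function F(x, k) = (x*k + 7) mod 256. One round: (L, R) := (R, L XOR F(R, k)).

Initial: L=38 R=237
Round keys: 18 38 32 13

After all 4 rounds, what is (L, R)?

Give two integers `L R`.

Round 1 (k=18): L=237 R=151
Round 2 (k=38): L=151 R=156
Round 3 (k=32): L=156 R=16
Round 4 (k=13): L=16 R=75

Answer: 16 75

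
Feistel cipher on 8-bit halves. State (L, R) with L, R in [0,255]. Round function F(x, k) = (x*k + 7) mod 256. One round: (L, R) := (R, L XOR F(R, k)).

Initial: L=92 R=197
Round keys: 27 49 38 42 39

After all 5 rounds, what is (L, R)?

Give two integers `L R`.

Answer: 181 231

Derivation:
Round 1 (k=27): L=197 R=146
Round 2 (k=49): L=146 R=60
Round 3 (k=38): L=60 R=125
Round 4 (k=42): L=125 R=181
Round 5 (k=39): L=181 R=231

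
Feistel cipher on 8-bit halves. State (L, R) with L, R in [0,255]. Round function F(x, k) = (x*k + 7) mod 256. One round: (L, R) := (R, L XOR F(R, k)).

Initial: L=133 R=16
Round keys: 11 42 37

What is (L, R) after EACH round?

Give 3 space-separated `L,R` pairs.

Round 1 (k=11): L=16 R=50
Round 2 (k=42): L=50 R=43
Round 3 (k=37): L=43 R=12

Answer: 16,50 50,43 43,12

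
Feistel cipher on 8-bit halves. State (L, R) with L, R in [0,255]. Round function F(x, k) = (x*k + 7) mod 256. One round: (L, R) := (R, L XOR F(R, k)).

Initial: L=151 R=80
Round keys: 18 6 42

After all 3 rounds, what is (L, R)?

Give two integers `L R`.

Round 1 (k=18): L=80 R=48
Round 2 (k=6): L=48 R=119
Round 3 (k=42): L=119 R=189

Answer: 119 189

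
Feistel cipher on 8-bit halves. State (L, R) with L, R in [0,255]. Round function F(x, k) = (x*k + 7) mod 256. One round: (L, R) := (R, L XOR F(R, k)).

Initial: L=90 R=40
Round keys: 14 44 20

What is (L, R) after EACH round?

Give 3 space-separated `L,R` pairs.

Answer: 40,109 109,235 235,14

Derivation:
Round 1 (k=14): L=40 R=109
Round 2 (k=44): L=109 R=235
Round 3 (k=20): L=235 R=14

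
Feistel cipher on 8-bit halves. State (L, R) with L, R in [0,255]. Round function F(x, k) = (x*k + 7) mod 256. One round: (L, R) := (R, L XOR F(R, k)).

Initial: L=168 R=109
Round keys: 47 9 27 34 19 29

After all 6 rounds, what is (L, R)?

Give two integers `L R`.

Answer: 143 71

Derivation:
Round 1 (k=47): L=109 R=162
Round 2 (k=9): L=162 R=212
Round 3 (k=27): L=212 R=193
Round 4 (k=34): L=193 R=125
Round 5 (k=19): L=125 R=143
Round 6 (k=29): L=143 R=71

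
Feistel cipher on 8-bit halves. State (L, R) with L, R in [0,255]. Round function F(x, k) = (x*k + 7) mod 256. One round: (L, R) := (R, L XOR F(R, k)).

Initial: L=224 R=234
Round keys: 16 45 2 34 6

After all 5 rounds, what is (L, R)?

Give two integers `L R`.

Round 1 (k=16): L=234 R=71
Round 2 (k=45): L=71 R=104
Round 3 (k=2): L=104 R=144
Round 4 (k=34): L=144 R=79
Round 5 (k=6): L=79 R=113

Answer: 79 113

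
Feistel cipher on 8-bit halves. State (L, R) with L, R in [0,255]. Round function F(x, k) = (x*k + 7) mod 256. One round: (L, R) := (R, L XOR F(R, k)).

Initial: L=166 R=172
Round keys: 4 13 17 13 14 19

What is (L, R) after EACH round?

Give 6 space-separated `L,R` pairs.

Round 1 (k=4): L=172 R=17
Round 2 (k=13): L=17 R=72
Round 3 (k=17): L=72 R=222
Round 4 (k=13): L=222 R=5
Round 5 (k=14): L=5 R=147
Round 6 (k=19): L=147 R=245

Answer: 172,17 17,72 72,222 222,5 5,147 147,245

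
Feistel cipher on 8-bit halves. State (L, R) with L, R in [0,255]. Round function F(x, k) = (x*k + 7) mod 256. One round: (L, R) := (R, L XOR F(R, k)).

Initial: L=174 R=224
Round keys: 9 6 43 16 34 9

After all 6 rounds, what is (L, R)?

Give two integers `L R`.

Answer: 116 177

Derivation:
Round 1 (k=9): L=224 R=73
Round 2 (k=6): L=73 R=93
Round 3 (k=43): L=93 R=239
Round 4 (k=16): L=239 R=170
Round 5 (k=34): L=170 R=116
Round 6 (k=9): L=116 R=177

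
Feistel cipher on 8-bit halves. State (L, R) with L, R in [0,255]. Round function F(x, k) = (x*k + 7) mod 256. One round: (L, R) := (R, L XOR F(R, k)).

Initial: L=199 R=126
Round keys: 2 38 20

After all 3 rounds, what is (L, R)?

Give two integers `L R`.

Round 1 (k=2): L=126 R=196
Round 2 (k=38): L=196 R=97
Round 3 (k=20): L=97 R=95

Answer: 97 95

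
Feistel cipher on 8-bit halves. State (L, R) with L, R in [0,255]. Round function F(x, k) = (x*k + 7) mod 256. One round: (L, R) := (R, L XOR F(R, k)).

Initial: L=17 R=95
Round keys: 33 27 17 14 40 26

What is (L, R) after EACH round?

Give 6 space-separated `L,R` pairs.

Round 1 (k=33): L=95 R=87
Round 2 (k=27): L=87 R=107
Round 3 (k=17): L=107 R=117
Round 4 (k=14): L=117 R=6
Round 5 (k=40): L=6 R=130
Round 6 (k=26): L=130 R=61

Answer: 95,87 87,107 107,117 117,6 6,130 130,61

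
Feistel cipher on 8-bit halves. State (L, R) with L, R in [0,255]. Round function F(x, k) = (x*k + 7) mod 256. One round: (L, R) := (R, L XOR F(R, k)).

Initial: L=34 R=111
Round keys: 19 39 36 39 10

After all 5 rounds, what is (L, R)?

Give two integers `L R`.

Answer: 232 206

Derivation:
Round 1 (k=19): L=111 R=102
Round 2 (k=39): L=102 R=254
Round 3 (k=36): L=254 R=217
Round 4 (k=39): L=217 R=232
Round 5 (k=10): L=232 R=206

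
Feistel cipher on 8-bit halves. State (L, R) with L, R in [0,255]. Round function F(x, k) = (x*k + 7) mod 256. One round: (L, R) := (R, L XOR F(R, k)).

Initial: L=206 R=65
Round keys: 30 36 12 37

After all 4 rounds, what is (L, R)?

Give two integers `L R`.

Round 1 (k=30): L=65 R=107
Round 2 (k=36): L=107 R=82
Round 3 (k=12): L=82 R=180
Round 4 (k=37): L=180 R=89

Answer: 180 89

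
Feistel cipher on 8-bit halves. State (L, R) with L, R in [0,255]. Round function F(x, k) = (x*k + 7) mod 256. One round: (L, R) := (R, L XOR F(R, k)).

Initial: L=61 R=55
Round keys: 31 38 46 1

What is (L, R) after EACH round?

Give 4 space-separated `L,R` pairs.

Round 1 (k=31): L=55 R=141
Round 2 (k=38): L=141 R=194
Round 3 (k=46): L=194 R=110
Round 4 (k=1): L=110 R=183

Answer: 55,141 141,194 194,110 110,183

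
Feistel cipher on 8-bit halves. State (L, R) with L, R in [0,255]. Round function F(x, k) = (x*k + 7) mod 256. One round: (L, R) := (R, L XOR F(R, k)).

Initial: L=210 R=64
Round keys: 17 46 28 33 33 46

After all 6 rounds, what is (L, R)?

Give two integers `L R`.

Round 1 (k=17): L=64 R=149
Round 2 (k=46): L=149 R=141
Round 3 (k=28): L=141 R=230
Round 4 (k=33): L=230 R=32
Round 5 (k=33): L=32 R=193
Round 6 (k=46): L=193 R=149

Answer: 193 149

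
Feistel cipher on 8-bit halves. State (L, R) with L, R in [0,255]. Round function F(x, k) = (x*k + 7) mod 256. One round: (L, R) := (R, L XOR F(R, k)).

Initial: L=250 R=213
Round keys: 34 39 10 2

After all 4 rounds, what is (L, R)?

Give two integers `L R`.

Answer: 58 186

Derivation:
Round 1 (k=34): L=213 R=171
Round 2 (k=39): L=171 R=193
Round 3 (k=10): L=193 R=58
Round 4 (k=2): L=58 R=186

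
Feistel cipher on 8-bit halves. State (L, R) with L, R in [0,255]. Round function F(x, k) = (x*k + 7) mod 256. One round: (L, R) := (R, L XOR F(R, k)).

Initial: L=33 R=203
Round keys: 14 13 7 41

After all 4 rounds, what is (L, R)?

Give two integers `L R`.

Round 1 (k=14): L=203 R=0
Round 2 (k=13): L=0 R=204
Round 3 (k=7): L=204 R=155
Round 4 (k=41): L=155 R=22

Answer: 155 22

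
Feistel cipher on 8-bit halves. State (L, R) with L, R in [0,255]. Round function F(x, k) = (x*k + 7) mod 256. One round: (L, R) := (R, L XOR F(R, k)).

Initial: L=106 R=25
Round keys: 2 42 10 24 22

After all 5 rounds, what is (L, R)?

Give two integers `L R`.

Round 1 (k=2): L=25 R=83
Round 2 (k=42): L=83 R=188
Round 3 (k=10): L=188 R=12
Round 4 (k=24): L=12 R=155
Round 5 (k=22): L=155 R=85

Answer: 155 85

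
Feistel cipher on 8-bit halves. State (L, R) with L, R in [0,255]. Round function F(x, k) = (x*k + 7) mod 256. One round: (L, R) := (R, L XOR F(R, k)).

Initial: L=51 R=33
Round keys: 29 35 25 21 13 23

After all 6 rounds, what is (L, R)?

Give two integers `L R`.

Answer: 37 73

Derivation:
Round 1 (k=29): L=33 R=247
Round 2 (k=35): L=247 R=237
Round 3 (k=25): L=237 R=219
Round 4 (k=21): L=219 R=19
Round 5 (k=13): L=19 R=37
Round 6 (k=23): L=37 R=73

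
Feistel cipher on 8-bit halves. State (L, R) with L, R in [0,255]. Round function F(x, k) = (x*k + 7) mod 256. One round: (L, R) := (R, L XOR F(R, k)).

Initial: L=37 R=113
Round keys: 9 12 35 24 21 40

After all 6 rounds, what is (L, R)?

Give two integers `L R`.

Round 1 (k=9): L=113 R=37
Round 2 (k=12): L=37 R=178
Round 3 (k=35): L=178 R=120
Round 4 (k=24): L=120 R=245
Round 5 (k=21): L=245 R=88
Round 6 (k=40): L=88 R=50

Answer: 88 50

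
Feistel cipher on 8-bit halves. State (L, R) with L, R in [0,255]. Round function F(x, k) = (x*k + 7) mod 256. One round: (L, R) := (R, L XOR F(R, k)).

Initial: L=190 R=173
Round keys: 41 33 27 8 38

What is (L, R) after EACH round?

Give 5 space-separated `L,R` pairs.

Round 1 (k=41): L=173 R=2
Round 2 (k=33): L=2 R=228
Round 3 (k=27): L=228 R=17
Round 4 (k=8): L=17 R=107
Round 5 (k=38): L=107 R=248

Answer: 173,2 2,228 228,17 17,107 107,248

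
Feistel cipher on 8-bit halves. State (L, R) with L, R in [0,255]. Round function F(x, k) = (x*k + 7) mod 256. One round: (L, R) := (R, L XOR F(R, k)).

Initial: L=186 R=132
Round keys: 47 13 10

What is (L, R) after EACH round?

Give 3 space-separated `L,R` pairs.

Round 1 (k=47): L=132 R=249
Round 2 (k=13): L=249 R=40
Round 3 (k=10): L=40 R=110

Answer: 132,249 249,40 40,110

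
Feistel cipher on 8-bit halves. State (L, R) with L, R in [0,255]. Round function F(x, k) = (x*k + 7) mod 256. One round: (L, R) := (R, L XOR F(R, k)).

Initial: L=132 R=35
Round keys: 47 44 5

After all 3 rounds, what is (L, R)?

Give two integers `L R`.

Answer: 100 11

Derivation:
Round 1 (k=47): L=35 R=240
Round 2 (k=44): L=240 R=100
Round 3 (k=5): L=100 R=11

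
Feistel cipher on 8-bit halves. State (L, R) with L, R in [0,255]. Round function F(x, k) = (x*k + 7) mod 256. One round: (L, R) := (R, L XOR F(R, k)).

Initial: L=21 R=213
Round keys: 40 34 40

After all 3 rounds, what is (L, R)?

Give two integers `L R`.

Answer: 46 109

Derivation:
Round 1 (k=40): L=213 R=90
Round 2 (k=34): L=90 R=46
Round 3 (k=40): L=46 R=109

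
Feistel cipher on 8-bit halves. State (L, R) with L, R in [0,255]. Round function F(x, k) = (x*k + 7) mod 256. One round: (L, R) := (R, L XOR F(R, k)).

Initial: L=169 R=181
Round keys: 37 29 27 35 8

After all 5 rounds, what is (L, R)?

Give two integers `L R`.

Answer: 153 204

Derivation:
Round 1 (k=37): L=181 R=153
Round 2 (k=29): L=153 R=233
Round 3 (k=27): L=233 R=3
Round 4 (k=35): L=3 R=153
Round 5 (k=8): L=153 R=204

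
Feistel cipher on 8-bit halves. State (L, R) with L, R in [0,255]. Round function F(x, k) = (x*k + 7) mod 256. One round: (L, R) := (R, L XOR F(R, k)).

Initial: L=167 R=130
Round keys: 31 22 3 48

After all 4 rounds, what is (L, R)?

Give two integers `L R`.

Answer: 184 118

Derivation:
Round 1 (k=31): L=130 R=98
Round 2 (k=22): L=98 R=241
Round 3 (k=3): L=241 R=184
Round 4 (k=48): L=184 R=118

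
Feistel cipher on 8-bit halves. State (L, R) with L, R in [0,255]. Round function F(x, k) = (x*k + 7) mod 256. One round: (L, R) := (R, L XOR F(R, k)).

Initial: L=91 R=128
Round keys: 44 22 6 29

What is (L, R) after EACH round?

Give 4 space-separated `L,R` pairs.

Round 1 (k=44): L=128 R=92
Round 2 (k=22): L=92 R=111
Round 3 (k=6): L=111 R=253
Round 4 (k=29): L=253 R=223

Answer: 128,92 92,111 111,253 253,223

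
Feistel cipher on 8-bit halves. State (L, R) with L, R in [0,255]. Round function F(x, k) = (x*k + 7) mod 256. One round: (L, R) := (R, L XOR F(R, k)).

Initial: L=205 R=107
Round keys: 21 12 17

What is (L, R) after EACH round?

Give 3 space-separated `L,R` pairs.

Round 1 (k=21): L=107 R=3
Round 2 (k=12): L=3 R=64
Round 3 (k=17): L=64 R=68

Answer: 107,3 3,64 64,68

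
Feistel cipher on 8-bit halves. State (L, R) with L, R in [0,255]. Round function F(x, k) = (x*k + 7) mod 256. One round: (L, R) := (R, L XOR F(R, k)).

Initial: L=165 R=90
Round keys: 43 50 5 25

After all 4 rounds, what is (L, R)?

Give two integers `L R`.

Answer: 88 194

Derivation:
Round 1 (k=43): L=90 R=128
Round 2 (k=50): L=128 R=93
Round 3 (k=5): L=93 R=88
Round 4 (k=25): L=88 R=194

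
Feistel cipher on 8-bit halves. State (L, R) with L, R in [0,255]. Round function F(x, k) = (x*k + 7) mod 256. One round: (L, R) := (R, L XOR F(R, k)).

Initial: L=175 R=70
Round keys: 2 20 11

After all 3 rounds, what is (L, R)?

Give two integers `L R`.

Answer: 241 94

Derivation:
Round 1 (k=2): L=70 R=60
Round 2 (k=20): L=60 R=241
Round 3 (k=11): L=241 R=94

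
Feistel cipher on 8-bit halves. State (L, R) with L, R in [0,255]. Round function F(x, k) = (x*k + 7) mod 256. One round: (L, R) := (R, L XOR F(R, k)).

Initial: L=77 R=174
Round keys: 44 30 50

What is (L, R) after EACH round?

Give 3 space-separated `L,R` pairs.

Round 1 (k=44): L=174 R=162
Round 2 (k=30): L=162 R=173
Round 3 (k=50): L=173 R=115

Answer: 174,162 162,173 173,115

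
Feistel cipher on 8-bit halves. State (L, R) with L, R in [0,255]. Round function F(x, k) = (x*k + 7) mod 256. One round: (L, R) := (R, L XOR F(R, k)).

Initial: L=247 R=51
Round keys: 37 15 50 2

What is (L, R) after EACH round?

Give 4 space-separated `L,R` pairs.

Round 1 (k=37): L=51 R=145
Round 2 (k=15): L=145 R=181
Round 3 (k=50): L=181 R=240
Round 4 (k=2): L=240 R=82

Answer: 51,145 145,181 181,240 240,82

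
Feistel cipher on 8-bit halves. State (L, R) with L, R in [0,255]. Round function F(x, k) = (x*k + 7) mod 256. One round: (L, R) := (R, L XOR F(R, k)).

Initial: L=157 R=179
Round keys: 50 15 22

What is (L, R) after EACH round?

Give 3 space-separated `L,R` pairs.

Answer: 179,96 96,20 20,223

Derivation:
Round 1 (k=50): L=179 R=96
Round 2 (k=15): L=96 R=20
Round 3 (k=22): L=20 R=223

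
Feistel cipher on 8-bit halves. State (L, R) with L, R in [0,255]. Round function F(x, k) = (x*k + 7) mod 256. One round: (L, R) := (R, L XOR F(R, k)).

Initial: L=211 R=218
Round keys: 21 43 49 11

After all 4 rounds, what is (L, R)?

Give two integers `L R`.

Answer: 204 212

Derivation:
Round 1 (k=21): L=218 R=58
Round 2 (k=43): L=58 R=31
Round 3 (k=49): L=31 R=204
Round 4 (k=11): L=204 R=212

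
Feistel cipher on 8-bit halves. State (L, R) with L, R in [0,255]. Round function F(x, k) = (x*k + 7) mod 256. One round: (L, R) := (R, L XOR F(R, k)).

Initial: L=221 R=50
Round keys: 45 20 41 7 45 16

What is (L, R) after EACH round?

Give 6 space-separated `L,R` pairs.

Round 1 (k=45): L=50 R=12
Round 2 (k=20): L=12 R=197
Round 3 (k=41): L=197 R=152
Round 4 (k=7): L=152 R=234
Round 5 (k=45): L=234 R=177
Round 6 (k=16): L=177 R=253

Answer: 50,12 12,197 197,152 152,234 234,177 177,253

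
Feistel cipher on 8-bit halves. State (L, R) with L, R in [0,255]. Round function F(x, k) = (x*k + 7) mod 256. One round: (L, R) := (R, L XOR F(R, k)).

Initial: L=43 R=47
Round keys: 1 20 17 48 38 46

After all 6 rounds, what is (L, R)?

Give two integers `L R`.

Answer: 79 122

Derivation:
Round 1 (k=1): L=47 R=29
Round 2 (k=20): L=29 R=100
Round 3 (k=17): L=100 R=182
Round 4 (k=48): L=182 R=67
Round 5 (k=38): L=67 R=79
Round 6 (k=46): L=79 R=122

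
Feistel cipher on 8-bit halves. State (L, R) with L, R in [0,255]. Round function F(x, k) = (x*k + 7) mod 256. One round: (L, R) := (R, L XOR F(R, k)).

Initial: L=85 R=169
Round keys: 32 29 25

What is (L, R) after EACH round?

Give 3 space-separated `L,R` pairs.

Answer: 169,114 114,88 88,237

Derivation:
Round 1 (k=32): L=169 R=114
Round 2 (k=29): L=114 R=88
Round 3 (k=25): L=88 R=237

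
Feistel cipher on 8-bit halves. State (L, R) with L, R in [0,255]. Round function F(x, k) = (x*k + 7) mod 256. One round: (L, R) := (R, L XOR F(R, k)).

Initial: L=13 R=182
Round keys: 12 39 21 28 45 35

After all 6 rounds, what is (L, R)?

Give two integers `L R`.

Round 1 (k=12): L=182 R=130
Round 2 (k=39): L=130 R=99
Round 3 (k=21): L=99 R=164
Round 4 (k=28): L=164 R=148
Round 5 (k=45): L=148 R=175
Round 6 (k=35): L=175 R=96

Answer: 175 96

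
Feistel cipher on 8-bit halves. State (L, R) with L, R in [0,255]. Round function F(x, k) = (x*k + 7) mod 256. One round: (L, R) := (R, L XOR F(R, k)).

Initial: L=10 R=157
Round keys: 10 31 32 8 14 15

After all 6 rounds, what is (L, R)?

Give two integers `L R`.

Answer: 239 246

Derivation:
Round 1 (k=10): L=157 R=35
Round 2 (k=31): L=35 R=217
Round 3 (k=32): L=217 R=4
Round 4 (k=8): L=4 R=254
Round 5 (k=14): L=254 R=239
Round 6 (k=15): L=239 R=246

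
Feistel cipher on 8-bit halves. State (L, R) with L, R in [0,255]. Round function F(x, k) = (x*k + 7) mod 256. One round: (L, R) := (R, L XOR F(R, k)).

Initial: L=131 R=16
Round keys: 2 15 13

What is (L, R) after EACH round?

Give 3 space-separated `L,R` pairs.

Round 1 (k=2): L=16 R=164
Round 2 (k=15): L=164 R=179
Round 3 (k=13): L=179 R=186

Answer: 16,164 164,179 179,186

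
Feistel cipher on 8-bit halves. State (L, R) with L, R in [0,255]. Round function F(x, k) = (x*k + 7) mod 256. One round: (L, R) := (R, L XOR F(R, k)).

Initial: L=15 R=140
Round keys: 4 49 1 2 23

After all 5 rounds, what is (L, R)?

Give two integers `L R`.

Answer: 56 13

Derivation:
Round 1 (k=4): L=140 R=56
Round 2 (k=49): L=56 R=51
Round 3 (k=1): L=51 R=2
Round 4 (k=2): L=2 R=56
Round 5 (k=23): L=56 R=13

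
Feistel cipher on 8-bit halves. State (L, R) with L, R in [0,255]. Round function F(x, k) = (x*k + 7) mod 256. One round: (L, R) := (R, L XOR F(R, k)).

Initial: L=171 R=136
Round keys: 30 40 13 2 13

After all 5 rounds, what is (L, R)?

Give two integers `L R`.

Round 1 (k=30): L=136 R=92
Round 2 (k=40): L=92 R=239
Round 3 (k=13): L=239 R=118
Round 4 (k=2): L=118 R=28
Round 5 (k=13): L=28 R=5

Answer: 28 5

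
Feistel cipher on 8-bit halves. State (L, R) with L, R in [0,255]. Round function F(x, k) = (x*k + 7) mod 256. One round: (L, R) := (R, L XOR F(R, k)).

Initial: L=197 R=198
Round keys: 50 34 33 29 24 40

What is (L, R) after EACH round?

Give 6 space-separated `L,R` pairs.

Answer: 198,118 118,117 117,106 106,124 124,205 205,115

Derivation:
Round 1 (k=50): L=198 R=118
Round 2 (k=34): L=118 R=117
Round 3 (k=33): L=117 R=106
Round 4 (k=29): L=106 R=124
Round 5 (k=24): L=124 R=205
Round 6 (k=40): L=205 R=115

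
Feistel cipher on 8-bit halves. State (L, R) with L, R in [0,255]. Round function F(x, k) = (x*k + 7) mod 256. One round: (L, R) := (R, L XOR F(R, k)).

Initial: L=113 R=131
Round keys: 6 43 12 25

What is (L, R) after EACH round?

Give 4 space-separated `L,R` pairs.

Round 1 (k=6): L=131 R=104
Round 2 (k=43): L=104 R=252
Round 3 (k=12): L=252 R=191
Round 4 (k=25): L=191 R=82

Answer: 131,104 104,252 252,191 191,82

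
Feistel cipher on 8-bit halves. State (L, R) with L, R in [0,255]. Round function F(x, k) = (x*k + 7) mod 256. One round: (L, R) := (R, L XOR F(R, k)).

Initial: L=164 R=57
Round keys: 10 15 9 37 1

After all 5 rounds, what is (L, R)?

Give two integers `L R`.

Round 1 (k=10): L=57 R=229
Round 2 (k=15): L=229 R=75
Round 3 (k=9): L=75 R=79
Round 4 (k=37): L=79 R=57
Round 5 (k=1): L=57 R=15

Answer: 57 15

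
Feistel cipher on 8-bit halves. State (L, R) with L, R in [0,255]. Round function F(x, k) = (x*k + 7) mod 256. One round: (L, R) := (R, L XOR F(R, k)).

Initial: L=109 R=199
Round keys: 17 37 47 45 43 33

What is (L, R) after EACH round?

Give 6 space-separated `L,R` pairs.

Round 1 (k=17): L=199 R=83
Round 2 (k=37): L=83 R=193
Round 3 (k=47): L=193 R=37
Round 4 (k=45): L=37 R=73
Round 5 (k=43): L=73 R=111
Round 6 (k=33): L=111 R=31

Answer: 199,83 83,193 193,37 37,73 73,111 111,31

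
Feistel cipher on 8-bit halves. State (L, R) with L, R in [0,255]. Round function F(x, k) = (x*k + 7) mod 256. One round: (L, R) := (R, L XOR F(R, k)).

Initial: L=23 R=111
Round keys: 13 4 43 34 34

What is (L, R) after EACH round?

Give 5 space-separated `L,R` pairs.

Round 1 (k=13): L=111 R=189
Round 2 (k=4): L=189 R=148
Round 3 (k=43): L=148 R=94
Round 4 (k=34): L=94 R=23
Round 5 (k=34): L=23 R=75

Answer: 111,189 189,148 148,94 94,23 23,75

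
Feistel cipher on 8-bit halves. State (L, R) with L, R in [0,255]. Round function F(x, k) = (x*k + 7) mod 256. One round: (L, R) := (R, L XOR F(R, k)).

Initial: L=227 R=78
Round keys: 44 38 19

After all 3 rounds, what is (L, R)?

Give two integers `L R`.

Answer: 129 22

Derivation:
Round 1 (k=44): L=78 R=140
Round 2 (k=38): L=140 R=129
Round 3 (k=19): L=129 R=22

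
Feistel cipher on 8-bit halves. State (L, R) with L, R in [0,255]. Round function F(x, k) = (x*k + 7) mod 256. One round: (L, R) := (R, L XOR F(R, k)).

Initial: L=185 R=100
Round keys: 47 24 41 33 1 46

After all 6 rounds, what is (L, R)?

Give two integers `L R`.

Answer: 43 29

Derivation:
Round 1 (k=47): L=100 R=218
Round 2 (k=24): L=218 R=19
Round 3 (k=41): L=19 R=200
Round 4 (k=33): L=200 R=220
Round 5 (k=1): L=220 R=43
Round 6 (k=46): L=43 R=29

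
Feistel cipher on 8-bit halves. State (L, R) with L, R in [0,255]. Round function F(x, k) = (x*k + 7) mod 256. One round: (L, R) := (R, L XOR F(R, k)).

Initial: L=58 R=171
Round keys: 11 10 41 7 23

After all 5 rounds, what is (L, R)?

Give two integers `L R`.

Round 1 (k=11): L=171 R=90
Round 2 (k=10): L=90 R=32
Round 3 (k=41): L=32 R=125
Round 4 (k=7): L=125 R=82
Round 5 (k=23): L=82 R=24

Answer: 82 24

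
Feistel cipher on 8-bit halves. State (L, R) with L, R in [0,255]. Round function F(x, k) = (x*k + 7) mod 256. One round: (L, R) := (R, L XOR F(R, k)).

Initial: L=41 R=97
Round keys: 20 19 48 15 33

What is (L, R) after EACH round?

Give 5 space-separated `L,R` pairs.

Round 1 (k=20): L=97 R=178
Round 2 (k=19): L=178 R=92
Round 3 (k=48): L=92 R=245
Round 4 (k=15): L=245 R=62
Round 5 (k=33): L=62 R=240

Answer: 97,178 178,92 92,245 245,62 62,240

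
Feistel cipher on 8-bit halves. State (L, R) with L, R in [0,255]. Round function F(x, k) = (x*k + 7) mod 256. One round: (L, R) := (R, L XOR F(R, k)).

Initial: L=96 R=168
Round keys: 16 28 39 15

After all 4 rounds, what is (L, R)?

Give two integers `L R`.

Round 1 (k=16): L=168 R=231
Round 2 (k=28): L=231 R=227
Round 3 (k=39): L=227 R=123
Round 4 (k=15): L=123 R=223

Answer: 123 223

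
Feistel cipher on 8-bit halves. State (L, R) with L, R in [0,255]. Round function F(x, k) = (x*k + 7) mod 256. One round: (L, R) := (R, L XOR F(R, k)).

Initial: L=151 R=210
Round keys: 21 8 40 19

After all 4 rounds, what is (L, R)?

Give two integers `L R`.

Answer: 25 135

Derivation:
Round 1 (k=21): L=210 R=214
Round 2 (k=8): L=214 R=101
Round 3 (k=40): L=101 R=25
Round 4 (k=19): L=25 R=135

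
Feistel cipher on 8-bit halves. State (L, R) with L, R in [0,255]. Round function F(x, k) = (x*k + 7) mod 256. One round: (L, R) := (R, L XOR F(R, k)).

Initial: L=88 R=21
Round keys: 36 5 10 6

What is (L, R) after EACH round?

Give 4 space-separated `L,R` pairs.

Round 1 (k=36): L=21 R=163
Round 2 (k=5): L=163 R=35
Round 3 (k=10): L=35 R=198
Round 4 (k=6): L=198 R=136

Answer: 21,163 163,35 35,198 198,136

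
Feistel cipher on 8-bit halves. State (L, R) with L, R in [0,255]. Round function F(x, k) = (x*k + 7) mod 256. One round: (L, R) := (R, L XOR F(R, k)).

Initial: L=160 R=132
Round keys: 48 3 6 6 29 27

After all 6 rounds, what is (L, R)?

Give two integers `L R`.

Answer: 58 186

Derivation:
Round 1 (k=48): L=132 R=103
Round 2 (k=3): L=103 R=184
Round 3 (k=6): L=184 R=48
Round 4 (k=6): L=48 R=159
Round 5 (k=29): L=159 R=58
Round 6 (k=27): L=58 R=186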